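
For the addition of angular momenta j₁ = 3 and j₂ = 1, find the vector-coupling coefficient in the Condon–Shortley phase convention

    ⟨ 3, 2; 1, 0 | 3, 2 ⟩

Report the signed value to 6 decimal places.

+√(1/3) ≈ +0.577350

√[7·1!5!1!/8! · 5!1!1!1!5!1!] = √(300)
  +(−1)^0/∏(0,1,1,1,4,0)! = 1/24  (running 1/24)
  +(−1)^1/∏(1,0,0,0,5,1)! = -1/120  (running 1/30)
⟨..|..⟩ = √(300)·(1/30) = +0.577350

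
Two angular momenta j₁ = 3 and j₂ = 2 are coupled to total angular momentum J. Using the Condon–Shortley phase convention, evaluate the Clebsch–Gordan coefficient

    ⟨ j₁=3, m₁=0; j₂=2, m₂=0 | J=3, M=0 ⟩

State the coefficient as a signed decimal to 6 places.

√[7·2!4!2!/9! · 3!3!2!2!3!3!] = √(48/5)
  +(−1)^0/∏(0,2,3,2,1,0)! = 1/24  (running 1/24)
  +(−1)^1/∏(1,1,2,1,2,1)! = -1/4  (running -5/24)
  +(−1)^2/∏(2,0,1,0,3,2)! = 1/24  (running -1/6)
⟨..|..⟩ = √(48/5)·(-1/6) = -0.516398

-0.516398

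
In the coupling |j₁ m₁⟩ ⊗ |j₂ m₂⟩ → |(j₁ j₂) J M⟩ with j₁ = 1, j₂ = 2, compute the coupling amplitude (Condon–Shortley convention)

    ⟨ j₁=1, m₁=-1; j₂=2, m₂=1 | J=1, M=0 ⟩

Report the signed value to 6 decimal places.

+0.547723

triangle: 2!·0!·2!/5! = 4/120
(j±m)!: 0!·2!·3!·1!·1!·1! = 12
prefactor² = (2J+1)·Δ·N² = 6/5
  k=2: +1/(2!·0!·0!·1!·0!·1!) = 1/2
Σ = 1/2  ⇒  CG² = 6/5·1/2² = 3/10
CG = +√(3/10) = +0.547723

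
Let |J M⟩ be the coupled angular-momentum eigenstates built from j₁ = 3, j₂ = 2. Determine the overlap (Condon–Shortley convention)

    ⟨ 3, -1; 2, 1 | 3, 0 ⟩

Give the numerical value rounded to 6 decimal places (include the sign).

triangle: 2!×4!×2!/9! = 96/362880
(j±m)!: 2!×4!×3!×1!×3!×3! = 10368
prefactor² = (2J+1)×Δ×N² = 96/5
  k=1: −1/(1!×1!×3!×2!×1!×0!) = -1/12
  k=2: +1/(2!×0!×2!×1!×2!×1!) = 1/8
Σ = 1/24  ⇒  CG² = 96/5×1/24² = 1/30
CG = +√(1/30) = +0.182574

+0.182574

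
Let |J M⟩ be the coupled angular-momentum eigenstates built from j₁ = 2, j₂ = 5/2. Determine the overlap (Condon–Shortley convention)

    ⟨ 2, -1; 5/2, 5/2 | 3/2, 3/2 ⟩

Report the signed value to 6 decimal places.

−√(2/7) ≈ -0.534522

triangle: 3!*1!*2!/7! = 12/5040
(j±m)!: 1!*3!*5!*0!*3!*0! = 4320
prefactor² = (2J+1)*Δ*N² = 288/7
  k=3: −1/(3!*0!*0!*2!*1!*0!) = -1/12
Σ = -1/12  ⇒  CG² = 288/7*(-1/12)² = 2/7
CG = −√(2/7) = -0.534522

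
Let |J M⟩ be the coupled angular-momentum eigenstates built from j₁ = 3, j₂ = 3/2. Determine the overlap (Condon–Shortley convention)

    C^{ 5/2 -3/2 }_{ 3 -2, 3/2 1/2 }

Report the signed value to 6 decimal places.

+√(1/14) = +0.267261

triangle: 2!×4!×1!/8! = 48/40320
(j±m)!: 1!×5!×2!×1!×1!×4! = 5760
prefactor² = (2J+1)×Δ×N² = 288/7
  k=1: −1/(1!×1!×4!×1!×0!×0!) = -1/24
  k=2: +1/(2!×0!×3!×0!×1!×1!) = 1/12
Σ = 1/24  ⇒  CG² = 288/7×1/24² = 1/14
CG = +√(1/14) = +0.267261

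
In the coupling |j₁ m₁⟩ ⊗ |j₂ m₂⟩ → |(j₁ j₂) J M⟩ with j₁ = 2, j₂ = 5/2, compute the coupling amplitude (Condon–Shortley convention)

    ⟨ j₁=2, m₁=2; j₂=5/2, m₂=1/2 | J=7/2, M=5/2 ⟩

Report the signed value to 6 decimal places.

+0.712697

j₁+j₂−J=1  J+j₁−j₂=3  J−j₁+j₂=4  j₁+j₂+J+1=9
(j₁±m₁, j₂±m₂, J±M) = (4,0,3,2,6,1)
P² = 4608/7
sum k=0..0:
  [0] +1/36 = 1/36
S = 1/36
C² = P²·S² = 32/63 ; C = +0.712697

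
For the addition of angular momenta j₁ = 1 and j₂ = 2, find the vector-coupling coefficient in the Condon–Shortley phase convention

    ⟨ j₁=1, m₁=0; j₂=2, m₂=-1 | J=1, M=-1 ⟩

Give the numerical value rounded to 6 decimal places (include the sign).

triangle: 2!×0!×2!/5! = 4/120
(j±m)!: 1!×1!×1!×3!×0!×2! = 12
prefactor² = (2J+1)×Δ×N² = 6/5
  k=1: −1/(1!×1!×0!×0!×0!×2!) = -1/2
Σ = -1/2  ⇒  CG² = 6/5×(-1/2)² = 3/10
CG = −√(3/10) = -0.547723

-0.547723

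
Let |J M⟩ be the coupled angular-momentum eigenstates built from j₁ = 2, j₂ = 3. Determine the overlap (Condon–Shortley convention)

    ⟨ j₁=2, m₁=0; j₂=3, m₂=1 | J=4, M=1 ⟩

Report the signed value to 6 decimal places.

j₁+j₂−J=1  J+j₁−j₂=3  J−j₁+j₂=5  j₁+j₂+J+1=10
(j₁±m₁, j₂±m₂, J±M) = (2,2,4,2,5,3)
P² = 1728/7
sum k=0..1:
  [0] +1/48 = 1/48
  [1] −1/24 = -1/24
S = -1/48
C² = P²·S² = 3/28 ; C = -0.327327

-0.327327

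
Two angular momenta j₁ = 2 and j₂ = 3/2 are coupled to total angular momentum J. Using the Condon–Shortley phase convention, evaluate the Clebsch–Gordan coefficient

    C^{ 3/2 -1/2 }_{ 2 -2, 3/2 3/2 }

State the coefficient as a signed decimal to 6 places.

+0.632456

triangle: 2!×2!×1!/6! = 4/720
(j±m)!: 0!×4!×3!×0!×1!×2! = 288
prefactor² = (2J+1)×Δ×N² = 32/5
  k=2: +1/(2!×0!×2!×1!×0!×0!) = 1/4
Σ = 1/4  ⇒  CG² = 32/5×1/4² = 2/5
CG = +√(2/5) = +0.632456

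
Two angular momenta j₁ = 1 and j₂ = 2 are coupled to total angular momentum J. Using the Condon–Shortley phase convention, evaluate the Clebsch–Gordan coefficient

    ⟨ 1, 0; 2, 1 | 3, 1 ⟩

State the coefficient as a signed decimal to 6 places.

triangle: 0!*2!*4!/7! = 48/5040
(j±m)!: 1!*1!*3!*1!*4!*2! = 288
prefactor² = (2J+1)*Δ*N² = 96/5
  k=0: +1/(0!*0!*1!*3!*1!*1!) = 1/6
Σ = 1/6  ⇒  CG² = 96/5*1/6² = 8/15
CG = +√(8/15) = +0.730297

+0.730297  (= +√(8/15))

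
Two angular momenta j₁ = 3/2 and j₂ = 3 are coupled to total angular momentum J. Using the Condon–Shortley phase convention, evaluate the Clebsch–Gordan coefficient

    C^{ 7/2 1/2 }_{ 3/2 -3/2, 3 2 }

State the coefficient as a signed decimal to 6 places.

triangle: 1!×2!×5!/9! = 240/362880
(j±m)!: 0!×3!×5!×1!×4!×3! = 103680
prefactor² = (2J+1)×Δ×N² = 3840/7
  k=1: −1/(1!×0!×2!×4!×0!×1!) = -1/48
Σ = -1/48  ⇒  CG² = 3840/7×(-1/48)² = 5/21
CG = −√(5/21) = -0.487950

−√(5/21) ≈ -0.487950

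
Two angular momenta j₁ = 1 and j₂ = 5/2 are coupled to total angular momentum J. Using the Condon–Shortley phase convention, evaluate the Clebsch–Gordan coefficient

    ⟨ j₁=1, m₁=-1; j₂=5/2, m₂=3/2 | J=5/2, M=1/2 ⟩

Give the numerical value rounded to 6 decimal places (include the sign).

triangle: 1!·1!·4!/7! = 24/5040
(j±m)!: 0!·2!·4!·1!·3!·2! = 576
prefactor² = (2J+1)·Δ·N² = 576/35
  k=1: −1/(1!·0!·1!·3!·0!·1!) = -1/6
Σ = -1/6  ⇒  CG² = 576/35·(-1/6)² = 16/35
CG = −√(16/35) = -0.676123

−√(16/35) = -0.676123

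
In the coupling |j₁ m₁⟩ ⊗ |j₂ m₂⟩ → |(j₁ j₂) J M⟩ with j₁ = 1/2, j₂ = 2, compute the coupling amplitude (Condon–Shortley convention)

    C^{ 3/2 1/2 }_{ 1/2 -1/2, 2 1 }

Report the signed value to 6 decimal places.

-0.774597

j₁+j₂−J=1  J+j₁−j₂=0  J−j₁+j₂=3  j₁+j₂+J+1=5
(j₁±m₁, j₂±m₂, J±M) = (0,1,3,1,2,1)
P² = 12/5
sum k=1..1:
  [1] −1/2 = -1/2
S = -1/2
C² = P²·S² = 3/5 ; C = -0.774597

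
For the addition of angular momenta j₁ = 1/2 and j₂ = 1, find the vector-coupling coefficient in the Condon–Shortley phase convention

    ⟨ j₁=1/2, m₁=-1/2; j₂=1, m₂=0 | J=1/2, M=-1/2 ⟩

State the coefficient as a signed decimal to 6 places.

√[2·1!0!1!/3! · 0!1!1!1!0!1!] = √(1/3)
  +(−1)^1/∏(1,0,0,0,0,1)! = -1  (running -1)
⟨..|..⟩ = √(1/3)·(-1) = -0.577350

-0.577350  (= −√(1/3))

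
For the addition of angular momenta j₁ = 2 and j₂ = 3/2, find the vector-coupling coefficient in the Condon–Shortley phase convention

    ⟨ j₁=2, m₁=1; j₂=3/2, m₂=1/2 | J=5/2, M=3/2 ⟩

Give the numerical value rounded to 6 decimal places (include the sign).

+√(1/35) ≈ +0.169031

triangle: 1!·3!·2!/7! = 12/5040
(j±m)!: 3!·1!·2!·1!·4!·1! = 288
prefactor² = (2J+1)·Δ·N² = 144/35
  k=0: +1/(0!·1!·1!·2!·2!·0!) = 1/4
  k=1: −1/(1!·0!·0!·1!·3!·1!) = -1/6
Σ = 1/12  ⇒  CG² = 144/35·1/12² = 1/35
CG = +√(1/35) = +0.169031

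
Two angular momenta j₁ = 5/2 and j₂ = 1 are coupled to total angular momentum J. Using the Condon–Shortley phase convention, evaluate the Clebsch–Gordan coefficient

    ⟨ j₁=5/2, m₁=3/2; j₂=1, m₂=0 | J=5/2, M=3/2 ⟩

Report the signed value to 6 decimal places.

√[6·1!4!1!/7! · 4!1!1!1!4!1!] = √(576/35)
  +(−1)^0/∏(0,1,1,1,3,0)! = 1/6  (running 1/6)
  +(−1)^1/∏(1,0,0,0,4,1)! = -1/24  (running 1/8)
⟨..|..⟩ = √(576/35)·(1/8) = +0.507093

+√(9/35) ≈ +0.507093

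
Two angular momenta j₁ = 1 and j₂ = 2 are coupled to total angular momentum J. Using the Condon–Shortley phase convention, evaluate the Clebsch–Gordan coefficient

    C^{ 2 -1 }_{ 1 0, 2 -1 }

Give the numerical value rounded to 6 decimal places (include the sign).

j₁+j₂−J=1  J+j₁−j₂=1  J−j₁+j₂=3  j₁+j₂+J+1=6
(j₁±m₁, j₂±m₂, J±M) = (1,1,1,3,1,3)
P² = 3/2
sum k=0..1:
  [0] +1/2 = 1/2
  [1] −1/6 = -1/6
S = 1/3
C² = P²·S² = 1/6 ; C = +0.408248

+0.408248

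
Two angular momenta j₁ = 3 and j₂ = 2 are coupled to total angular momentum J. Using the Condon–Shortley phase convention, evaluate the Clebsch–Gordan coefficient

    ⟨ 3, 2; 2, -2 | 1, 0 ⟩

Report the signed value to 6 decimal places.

+√(1/7) ≈ +0.377964

j₁+j₂−J=4  J+j₁−j₂=2  J−j₁+j₂=0  j₁+j₂+J+1=7
(j₁±m₁, j₂±m₂, J±M) = (5,1,0,4,1,1)
P² = 576/7
sum k=0..0:
  [0] +1/24 = 1/24
S = 1/24
C² = P²·S² = 1/7 ; C = +0.377964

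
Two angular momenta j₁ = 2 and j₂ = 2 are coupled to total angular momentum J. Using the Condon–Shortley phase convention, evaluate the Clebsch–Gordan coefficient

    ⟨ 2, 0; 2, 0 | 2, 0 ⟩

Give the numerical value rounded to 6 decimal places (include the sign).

j₁+j₂−J=2  J+j₁−j₂=2  J−j₁+j₂=2  j₁+j₂+J+1=7
(j₁±m₁, j₂±m₂, J±M) = (2,2,2,2,2,2)
P² = 32/63
sum k=0..2:
  [0] +1/8 = 1/8
  [1] −1/1 = -1
  [2] +1/8 = 1/8
S = -3/4
C² = P²·S² = 2/7 ; C = -0.534522

−√(2/7) ≈ -0.534522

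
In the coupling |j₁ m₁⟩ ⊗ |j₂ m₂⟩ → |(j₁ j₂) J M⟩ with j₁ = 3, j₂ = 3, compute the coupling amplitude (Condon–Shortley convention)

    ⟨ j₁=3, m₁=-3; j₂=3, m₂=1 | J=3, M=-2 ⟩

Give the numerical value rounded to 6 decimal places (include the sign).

-0.577350

√[7·3!3!3!/10! · 0!6!4!2!1!5!] = √(1728)
  +(−1)^3/∏(3,0,3,1,0,2)! = -1/72  (running -1/72)
⟨..|..⟩ = √(1728)·(-1/72) = -0.577350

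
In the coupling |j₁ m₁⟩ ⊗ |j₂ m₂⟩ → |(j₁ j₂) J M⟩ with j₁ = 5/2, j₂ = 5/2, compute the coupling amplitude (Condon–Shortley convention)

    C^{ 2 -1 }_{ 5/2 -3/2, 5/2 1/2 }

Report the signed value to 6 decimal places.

triangle: 3!×2!×2!/8! = 24/40320
(j±m)!: 1!×4!×3!×2!×1!×3! = 1728
prefactor² = (2J+1)×Δ×N² = 36/7
  k=2: +1/(2!×1!×2!×1!×0!×1!) = 1/4
  k=3: −1/(3!×0!×1!×0!×1!×2!) = -1/12
Σ = 1/6  ⇒  CG² = 36/7×1/6² = 1/7
CG = +√(1/7) = +0.377964

+√(1/7) = +0.377964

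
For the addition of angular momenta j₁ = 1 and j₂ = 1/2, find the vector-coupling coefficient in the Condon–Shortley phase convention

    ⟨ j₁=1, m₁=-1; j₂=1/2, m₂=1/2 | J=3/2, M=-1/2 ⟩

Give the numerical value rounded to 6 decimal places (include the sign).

triangle: 0!·2!·1!/4! = 2/24
(j±m)!: 0!·2!·1!·0!·1!·2! = 4
prefactor² = (2J+1)·Δ·N² = 4/3
  k=0: +1/(0!·0!·2!·1!·0!·0!) = 1/2
Σ = 1/2  ⇒  CG² = 4/3·1/2² = 1/3
CG = +√(1/3) = +0.577350

+√(1/3) ≈ +0.577350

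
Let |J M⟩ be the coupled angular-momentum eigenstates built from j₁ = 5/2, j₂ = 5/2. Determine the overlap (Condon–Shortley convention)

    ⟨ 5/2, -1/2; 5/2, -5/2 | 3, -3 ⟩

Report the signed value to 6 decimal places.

+0.527046  (= +√(5/18))

triangle: 2!*3!*3!/9! = 72/362880
(j±m)!: 2!*3!*0!*5!*0!*6! = 1036800
prefactor² = (2J+1)*Δ*N² = 1440
  k=0: +1/(0!*2!*3!*0!*0!*3!) = 1/72
Σ = 1/72  ⇒  CG² = 1440*1/72² = 5/18
CG = +√(5/18) = +0.527046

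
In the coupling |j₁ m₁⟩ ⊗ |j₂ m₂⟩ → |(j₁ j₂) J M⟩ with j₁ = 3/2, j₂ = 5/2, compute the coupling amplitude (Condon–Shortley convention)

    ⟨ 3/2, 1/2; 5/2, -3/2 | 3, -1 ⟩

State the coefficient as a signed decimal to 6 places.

j₁+j₂−J=1  J+j₁−j₂=2  J−j₁+j₂=4  j₁+j₂+J+1=8
(j₁±m₁, j₂±m₂, J±M) = (2,1,1,4,2,4)
P² = 96/5
sum k=0..1:
  [0] +1/6 = 1/6
  [1] −1/48 = -1/48
S = 7/48
C² = P²·S² = 49/120 ; C = +0.639010

+√(49/120) = +0.639010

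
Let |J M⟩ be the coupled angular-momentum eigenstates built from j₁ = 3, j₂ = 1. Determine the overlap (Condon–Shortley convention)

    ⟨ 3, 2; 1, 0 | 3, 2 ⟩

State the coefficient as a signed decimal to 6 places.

j₁+j₂−J=1  J+j₁−j₂=5  J−j₁+j₂=1  j₁+j₂+J+1=8
(j₁±m₁, j₂±m₂, J±M) = (5,1,1,1,5,1)
P² = 300
sum k=0..1:
  [0] +1/24 = 1/24
  [1] −1/120 = -1/120
S = 1/30
C² = P²·S² = 1/3 ; C = +0.577350

+√(1/3) = +0.577350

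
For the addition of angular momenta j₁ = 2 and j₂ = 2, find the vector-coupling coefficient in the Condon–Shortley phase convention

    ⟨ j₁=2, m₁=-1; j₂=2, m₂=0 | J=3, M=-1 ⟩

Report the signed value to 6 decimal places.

−√(1/5) ≈ -0.447214

√[7·1!3!3!/8! · 1!3!2!2!2!4!] = √(36/5)
  +(−1)^0/∏(0,1,3,2,0,1)! = 1/12  (running 1/12)
  +(−1)^1/∏(1,0,2,1,1,2)! = -1/4  (running -1/6)
⟨..|..⟩ = √(36/5)·(-1/6) = -0.447214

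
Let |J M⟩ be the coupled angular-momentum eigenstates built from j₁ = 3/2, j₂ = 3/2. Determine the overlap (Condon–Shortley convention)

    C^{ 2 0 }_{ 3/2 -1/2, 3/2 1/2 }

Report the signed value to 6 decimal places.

√[5·1!2!2!/6! · 1!2!2!1!2!2!] = √(4/9)
  +(−1)^0/∏(0,1,2,2,0,0)! = 1/4  (running 1/4)
  +(−1)^1/∏(1,0,1,1,1,1)! = -1  (running -3/4)
⟨..|..⟩ = √(4/9)·(-3/4) = -0.500000

−√(1/4) = -0.500000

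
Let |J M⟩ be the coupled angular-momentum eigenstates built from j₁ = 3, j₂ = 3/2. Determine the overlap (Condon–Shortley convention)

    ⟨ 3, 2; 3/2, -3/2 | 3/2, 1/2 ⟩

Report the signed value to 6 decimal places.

j₁+j₂−J=3  J+j₁−j₂=3  J−j₁+j₂=0  j₁+j₂+J+1=7
(j₁±m₁, j₂±m₂, J±M) = (5,1,0,3,2,1)
P² = 288/7
sum k=0..0:
  [0] +1/12 = 1/12
S = 1/12
C² = P²·S² = 2/7 ; C = +0.534522

+√(2/7) ≈ +0.534522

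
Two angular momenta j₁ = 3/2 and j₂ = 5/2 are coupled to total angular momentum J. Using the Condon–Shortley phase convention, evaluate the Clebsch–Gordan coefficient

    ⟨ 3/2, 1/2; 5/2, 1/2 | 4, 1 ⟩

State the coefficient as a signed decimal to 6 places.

+0.731925

j₁+j₂−J=0  J+j₁−j₂=3  J−j₁+j₂=5  j₁+j₂+J+1=9
(j₁±m₁, j₂±m₂, J±M) = (2,1,3,2,5,3)
P² = 2160/7
sum k=0..0:
  [0] +1/24 = 1/24
S = 1/24
C² = P²·S² = 15/28 ; C = +0.731925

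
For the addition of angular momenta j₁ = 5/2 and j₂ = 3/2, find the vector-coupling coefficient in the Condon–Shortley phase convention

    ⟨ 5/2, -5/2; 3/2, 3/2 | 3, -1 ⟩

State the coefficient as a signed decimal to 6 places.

−√(1/8) ≈ -0.353553

j₁+j₂−J=1  J+j₁−j₂=4  J−j₁+j₂=2  j₁+j₂+J+1=8
(j₁±m₁, j₂±m₂, J±M) = (0,5,3,0,2,4)
P² = 288
sum k=1..1:
  [1] −1/48 = -1/48
S = -1/48
C² = P²·S² = 1/8 ; C = -0.353553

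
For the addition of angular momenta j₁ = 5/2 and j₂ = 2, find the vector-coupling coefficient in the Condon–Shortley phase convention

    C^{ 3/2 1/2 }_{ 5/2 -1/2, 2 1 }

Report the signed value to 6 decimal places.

triangle: 3!·2!·1!/7! = 12/5040
(j±m)!: 2!·3!·3!·1!·2!·1! = 144
prefactor² = (2J+1)·Δ·N² = 48/35
  k=2: +1/(2!·1!·1!·1!·1!·0!) = 1/2
  k=3: −1/(3!·0!·0!·0!·2!·1!) = -1/12
Σ = 5/12  ⇒  CG² = 48/35·5/12² = 5/21
CG = +√(5/21) = +0.487950

+√(5/21) ≈ +0.487950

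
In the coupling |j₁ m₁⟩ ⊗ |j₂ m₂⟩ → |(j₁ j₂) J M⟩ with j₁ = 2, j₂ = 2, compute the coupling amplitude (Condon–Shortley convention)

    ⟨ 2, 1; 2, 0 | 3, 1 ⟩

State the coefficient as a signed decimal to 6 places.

√[7·1!3!3!/8! · 3!1!2!2!4!2!] = √(36/5)
  +(−1)^0/∏(0,1,1,2,2,1)! = 1/4  (running 1/4)
  +(−1)^1/∏(1,0,0,1,3,2)! = -1/12  (running 1/6)
⟨..|..⟩ = √(36/5)·(1/6) = +0.447214

+0.447214  (= +√(1/5))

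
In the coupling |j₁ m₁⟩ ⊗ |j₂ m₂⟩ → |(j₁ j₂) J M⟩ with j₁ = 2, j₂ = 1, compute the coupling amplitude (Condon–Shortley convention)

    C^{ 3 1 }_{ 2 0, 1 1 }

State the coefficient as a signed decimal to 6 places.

+√(2/5) = +0.632456

j₁+j₂−J=0  J+j₁−j₂=4  J−j₁+j₂=2  j₁+j₂+J+1=7
(j₁±m₁, j₂±m₂, J±M) = (2,2,2,0,4,2)
P² = 128/5
sum k=0..0:
  [0] +1/8 = 1/8
S = 1/8
C² = P²·S² = 2/5 ; C = +0.632456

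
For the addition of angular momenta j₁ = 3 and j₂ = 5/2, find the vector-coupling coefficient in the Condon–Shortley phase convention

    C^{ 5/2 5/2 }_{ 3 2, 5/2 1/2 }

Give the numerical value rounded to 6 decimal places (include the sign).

-0.597614

triangle: 3!*3!*2!/9! = 72/362880
(j±m)!: 5!*1!*3!*2!*5!*0! = 172800
prefactor² = (2J+1)*Δ*N² = 1440/7
  k=1: −1/(1!*2!*0!*2!*3!*0!) = -1/24
Σ = -1/24  ⇒  CG² = 1440/7*(-1/24)² = 5/14
CG = −√(5/14) = -0.597614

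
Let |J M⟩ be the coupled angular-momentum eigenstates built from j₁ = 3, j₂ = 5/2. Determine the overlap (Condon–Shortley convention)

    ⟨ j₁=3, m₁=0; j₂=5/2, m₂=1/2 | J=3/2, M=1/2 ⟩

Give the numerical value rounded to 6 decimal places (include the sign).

+0.338062  (= +√(4/35))

j₁+j₂−J=4  J+j₁−j₂=2  J−j₁+j₂=1  j₁+j₂+J+1=8
(j₁±m₁, j₂±m₂, J±M) = (3,3,3,2,2,1)
P² = 144/35
sum k=2..3:
  [2] +1/4 = 1/4
  [3] −1/12 = -1/12
S = 1/6
C² = P²·S² = 4/35 ; C = +0.338062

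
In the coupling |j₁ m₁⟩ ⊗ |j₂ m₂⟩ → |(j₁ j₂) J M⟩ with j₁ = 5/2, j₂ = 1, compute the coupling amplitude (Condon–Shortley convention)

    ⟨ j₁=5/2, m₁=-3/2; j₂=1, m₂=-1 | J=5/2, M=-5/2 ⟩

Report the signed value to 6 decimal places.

triangle: 1!·4!·1!/7! = 24/5040
(j±m)!: 1!·4!·0!·2!·0!·5! = 5760
prefactor² = (2J+1)·Δ·N² = 1152/7
  k=0: +1/(0!·1!·4!·0!·0!·1!) = 1/24
Σ = 1/24  ⇒  CG² = 1152/7·1/24² = 2/7
CG = +√(2/7) = +0.534522

+0.534522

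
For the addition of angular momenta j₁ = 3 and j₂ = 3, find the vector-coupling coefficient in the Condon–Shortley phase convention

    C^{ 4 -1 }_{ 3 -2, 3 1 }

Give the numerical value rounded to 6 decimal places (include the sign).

+√(16/77) = +0.455842

triangle: 2!*4!*4!/11! = 1152/39916800
(j±m)!: 1!*5!*4!*2!*3!*5! = 4147200
prefactor² = (2J+1)*Δ*N² = 82944/77
  k=1: −1/(1!*1!*4!*3!*0!*1!) = -1/144
  k=2: +1/(2!*0!*3!*2!*1!*2!) = 1/48
Σ = 1/72  ⇒  CG² = 82944/77*1/72² = 16/77
CG = +√(16/77) = +0.455842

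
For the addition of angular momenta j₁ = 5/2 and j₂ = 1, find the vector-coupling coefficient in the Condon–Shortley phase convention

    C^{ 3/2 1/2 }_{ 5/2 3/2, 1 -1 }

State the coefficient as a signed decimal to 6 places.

j₁+j₂−J=2  J+j₁−j₂=3  J−j₁+j₂=0  j₁+j₂+J+1=6
(j₁±m₁, j₂±m₂, J±M) = (4,1,0,2,2,1)
P² = 32/5
sum k=0..0:
  [0] +1/4 = 1/4
S = 1/4
C² = P²·S² = 2/5 ; C = +0.632456

+√(2/5) ≈ +0.632456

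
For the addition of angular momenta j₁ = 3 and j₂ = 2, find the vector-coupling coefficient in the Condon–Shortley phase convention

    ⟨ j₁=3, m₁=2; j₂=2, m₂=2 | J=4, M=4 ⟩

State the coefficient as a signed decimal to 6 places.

-0.632456  (= −√(2/5))

√[9·1!5!3!/10! · 5!1!4!0!8!0!] = √(207360)
  +(−1)^1/∏(1,0,0,3,5,0)! = -1/720  (running -1/720)
⟨..|..⟩ = √(207360)·(-1/720) = -0.632456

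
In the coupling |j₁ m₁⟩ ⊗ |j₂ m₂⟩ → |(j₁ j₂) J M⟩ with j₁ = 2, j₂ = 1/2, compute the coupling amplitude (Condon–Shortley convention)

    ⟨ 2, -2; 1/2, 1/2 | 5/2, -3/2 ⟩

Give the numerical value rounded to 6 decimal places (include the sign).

+√(1/5) = +0.447214

√[6·0!4!1!/6! · 0!4!1!0!1!4!] = √(576/5)
  +(−1)^0/∏(0,0,4,1,0,0)! = 1/24  (running 1/24)
⟨..|..⟩ = √(576/5)·(1/24) = +0.447214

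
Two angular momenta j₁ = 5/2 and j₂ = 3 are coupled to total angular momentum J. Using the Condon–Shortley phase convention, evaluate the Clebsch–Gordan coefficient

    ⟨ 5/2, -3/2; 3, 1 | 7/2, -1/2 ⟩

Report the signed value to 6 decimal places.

√[8·2!3!4!/10! · 1!4!4!2!3!4!] = √(18432/175)
  +(−1)^1/∏(1,1,3,3,0,1)! = -1/36  (running -1/36)
  +(−1)^2/∏(2,0,2,2,1,2)! = 1/16  (running 5/144)
⟨..|..⟩ = √(18432/175)·(5/144) = +0.356348

+√(8/63) ≈ +0.356348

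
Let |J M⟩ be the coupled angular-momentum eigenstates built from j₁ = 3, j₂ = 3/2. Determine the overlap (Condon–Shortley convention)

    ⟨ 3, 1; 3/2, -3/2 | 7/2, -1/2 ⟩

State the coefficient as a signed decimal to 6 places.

+0.617213  (= +√(8/21))

√[8·1!5!2!/9! · 4!2!0!3!3!4!] = √(1536/7)
  +(−1)^0/∏(0,1,2,0,3,2)! = 1/24  (running 1/24)
⟨..|..⟩ = √(1536/7)·(1/24) = +0.617213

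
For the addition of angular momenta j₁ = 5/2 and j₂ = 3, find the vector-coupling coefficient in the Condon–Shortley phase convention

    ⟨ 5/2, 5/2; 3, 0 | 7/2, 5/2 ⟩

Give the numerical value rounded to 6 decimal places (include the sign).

+0.617213

√[8·2!3!4!/10! · 5!0!3!3!6!1!] = √(13824/7)
  +(−1)^0/∏(0,2,0,3,3,1)! = 1/72  (running 1/72)
⟨..|..⟩ = √(13824/7)·(1/72) = +0.617213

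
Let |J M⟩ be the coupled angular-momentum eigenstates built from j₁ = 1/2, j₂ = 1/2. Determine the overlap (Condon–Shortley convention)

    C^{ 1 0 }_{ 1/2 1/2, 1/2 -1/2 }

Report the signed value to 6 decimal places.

+√(1/2) ≈ +0.707107

triangle: 0!·1!·1!/3! = 1/6
(j±m)!: 1!·0!·0!·1!·1!·1! = 1
prefactor² = (2J+1)·Δ·N² = 1/2
  k=0: +1/(0!·0!·0!·0!·1!·1!) = 1
Σ = 1  ⇒  CG² = 1/2·1² = 1/2
CG = +√(1/2) = +0.707107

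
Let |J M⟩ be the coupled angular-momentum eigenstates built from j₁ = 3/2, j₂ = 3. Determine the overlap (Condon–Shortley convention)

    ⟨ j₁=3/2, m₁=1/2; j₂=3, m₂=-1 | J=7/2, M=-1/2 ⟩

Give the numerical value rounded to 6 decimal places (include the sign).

+0.534522  (= +√(2/7))

j₁+j₂−J=1  J+j₁−j₂=2  J−j₁+j₂=5  j₁+j₂+J+1=9
(j₁±m₁, j₂±m₂, J±M) = (2,1,2,4,3,4)
P² = 512/7
sum k=0..1:
  [0] +1/12 = 1/12
  [1] −1/48 = -1/48
S = 1/16
C² = P²·S² = 2/7 ; C = +0.534522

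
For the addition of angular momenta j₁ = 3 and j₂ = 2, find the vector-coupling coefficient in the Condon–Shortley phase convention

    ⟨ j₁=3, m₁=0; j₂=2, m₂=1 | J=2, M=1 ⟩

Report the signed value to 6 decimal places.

j₁+j₂−J=3  J+j₁−j₂=3  J−j₁+j₂=1  j₁+j₂+J+1=8
(j₁±m₁, j₂±m₂, J±M) = (3,3,3,1,3,1)
P² = 81/14
sum k=2..3:
  [2] +1/4 = 1/4
  [3] −1/36 = -1/36
S = 2/9
C² = P²·S² = 2/7 ; C = +0.534522

+√(2/7) = +0.534522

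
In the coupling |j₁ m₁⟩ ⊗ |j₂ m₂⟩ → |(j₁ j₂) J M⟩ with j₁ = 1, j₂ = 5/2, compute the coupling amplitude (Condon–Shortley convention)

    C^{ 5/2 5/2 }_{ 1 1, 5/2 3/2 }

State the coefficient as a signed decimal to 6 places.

+√(2/7) = +0.534522

j₁+j₂−J=1  J+j₁−j₂=1  J−j₁+j₂=4  j₁+j₂+J+1=7
(j₁±m₁, j₂±m₂, J±M) = (2,0,4,1,5,0)
P² = 1152/7
sum k=0..0:
  [0] +1/24 = 1/24
S = 1/24
C² = P²·S² = 2/7 ; C = +0.534522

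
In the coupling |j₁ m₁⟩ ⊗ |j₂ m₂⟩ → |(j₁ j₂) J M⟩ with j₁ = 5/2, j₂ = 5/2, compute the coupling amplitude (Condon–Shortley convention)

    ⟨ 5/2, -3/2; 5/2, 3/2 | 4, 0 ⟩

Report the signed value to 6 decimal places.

j₁+j₂−J=1  J+j₁−j₂=4  J−j₁+j₂=4  j₁+j₂+J+1=10
(j₁±m₁, j₂±m₂, J±M) = (1,4,4,1,4,4)
P² = 82944/175
sum k=0..1:
  [0] +1/576 = 1/576
  [1] −1/36 = -1/36
S = -5/192
C² = P²·S² = 9/28 ; C = -0.566947

-0.566947  (= −√(9/28))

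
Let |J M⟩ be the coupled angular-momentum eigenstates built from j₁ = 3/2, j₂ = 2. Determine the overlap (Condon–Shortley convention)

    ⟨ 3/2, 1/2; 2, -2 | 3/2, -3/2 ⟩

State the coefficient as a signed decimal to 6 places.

+√(2/5) ≈ +0.632456

j₁+j₂−J=2  J+j₁−j₂=1  J−j₁+j₂=2  j₁+j₂+J+1=6
(j₁±m₁, j₂±m₂, J±M) = (2,1,0,4,0,3)
P² = 32/5
sum k=0..0:
  [0] +1/4 = 1/4
S = 1/4
C² = P²·S² = 2/5 ; C = +0.632456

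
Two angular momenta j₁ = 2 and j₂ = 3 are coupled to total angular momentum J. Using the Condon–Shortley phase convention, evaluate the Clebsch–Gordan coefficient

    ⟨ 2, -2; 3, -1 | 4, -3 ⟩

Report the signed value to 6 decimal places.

−√(1/2) ≈ -0.707107

triangle: 1!*3!*5!/10! = 720/3628800
(j±m)!: 0!*4!*2!*4!*1!*7! = 5806080
prefactor² = (2J+1)*Δ*N² = 10368
  k=1: −1/(1!*0!*3!*1!*0!*4!) = -1/144
Σ = -1/144  ⇒  CG² = 10368*(-1/144)² = 1/2
CG = −√(1/2) = -0.707107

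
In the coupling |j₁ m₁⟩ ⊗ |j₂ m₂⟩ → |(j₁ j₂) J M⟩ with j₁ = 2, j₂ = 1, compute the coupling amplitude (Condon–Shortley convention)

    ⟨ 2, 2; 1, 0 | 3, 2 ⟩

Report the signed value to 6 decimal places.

j₁+j₂−J=0  J+j₁−j₂=4  J−j₁+j₂=2  j₁+j₂+J+1=7
(j₁±m₁, j₂±m₂, J±M) = (4,0,1,1,5,1)
P² = 192
sum k=0..0:
  [0] +1/24 = 1/24
S = 1/24
C² = P²·S² = 1/3 ; C = +0.577350

+0.577350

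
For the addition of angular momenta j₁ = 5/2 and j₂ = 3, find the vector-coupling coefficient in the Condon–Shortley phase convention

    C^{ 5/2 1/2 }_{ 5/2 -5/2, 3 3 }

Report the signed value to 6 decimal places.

√[6·3!2!3!/9! · 0!5!6!0!3!2!] = √(8640/7)
  +(−1)^3/∏(3,0,2,3,0,0)! = -1/72  (running -1/72)
⟨..|..⟩ = √(8640/7)·(-1/72) = -0.487950

−√(5/21) = -0.487950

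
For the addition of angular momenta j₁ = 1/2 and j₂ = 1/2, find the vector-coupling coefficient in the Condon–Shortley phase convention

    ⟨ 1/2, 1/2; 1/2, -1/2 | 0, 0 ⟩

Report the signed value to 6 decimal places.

+√(1/2) = +0.707107

j₁+j₂−J=1  J+j₁−j₂=0  J−j₁+j₂=0  j₁+j₂+J+1=2
(j₁±m₁, j₂±m₂, J±M) = (1,0,0,1,0,0)
P² = 1/2
sum k=0..0:
  [0] +1/1 = 1
S = 1
C² = P²·S² = 1/2 ; C = +0.707107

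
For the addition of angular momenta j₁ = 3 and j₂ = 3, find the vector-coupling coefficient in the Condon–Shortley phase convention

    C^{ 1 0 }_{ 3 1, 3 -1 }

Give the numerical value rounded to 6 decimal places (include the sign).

triangle: 5!·1!·1!/8! = 120/40320
(j±m)!: 4!·2!·2!·4!·1!·1! = 2304
prefactor² = (2J+1)·Δ·N² = 144/7
  k=1: −1/(1!·4!·1!·1!·0!·0!) = -1/24
  k=2: +1/(2!·3!·0!·0!·1!·1!) = 1/12
Σ = 1/24  ⇒  CG² = 144/7·1/24² = 1/28
CG = +√(1/28) = +0.188982

+√(1/28) = +0.188982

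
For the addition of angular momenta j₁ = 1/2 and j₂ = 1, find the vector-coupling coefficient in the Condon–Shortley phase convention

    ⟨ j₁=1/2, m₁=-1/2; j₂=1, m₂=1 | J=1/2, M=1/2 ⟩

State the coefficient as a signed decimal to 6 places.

−√(2/3) = -0.816497

j₁+j₂−J=1  J+j₁−j₂=0  J−j₁+j₂=1  j₁+j₂+J+1=3
(j₁±m₁, j₂±m₂, J±M) = (0,1,2,0,1,0)
P² = 2/3
sum k=1..1:
  [1] −1/1 = -1
S = -1
C² = P²·S² = 2/3 ; C = -0.816497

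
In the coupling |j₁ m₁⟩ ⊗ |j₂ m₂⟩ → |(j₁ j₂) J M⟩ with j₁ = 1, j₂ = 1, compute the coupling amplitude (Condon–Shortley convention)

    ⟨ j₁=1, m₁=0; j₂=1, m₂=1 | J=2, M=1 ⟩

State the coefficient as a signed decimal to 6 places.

j₁+j₂−J=0  J+j₁−j₂=2  J−j₁+j₂=2  j₁+j₂+J+1=5
(j₁±m₁, j₂±m₂, J±M) = (1,1,2,0,3,1)
P² = 2
sum k=0..0:
  [0] +1/2 = 1/2
S = 1/2
C² = P²·S² = 1/2 ; C = +0.707107

+0.707107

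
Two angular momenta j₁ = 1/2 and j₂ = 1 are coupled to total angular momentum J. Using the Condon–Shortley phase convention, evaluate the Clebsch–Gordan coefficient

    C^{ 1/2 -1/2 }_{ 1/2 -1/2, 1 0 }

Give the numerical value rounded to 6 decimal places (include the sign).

-0.577350  (= −√(1/3))

√[2·1!0!1!/3! · 0!1!1!1!0!1!] = √(1/3)
  +(−1)^1/∏(1,0,0,0,0,1)! = -1  (running -1)
⟨..|..⟩ = √(1/3)·(-1) = -0.577350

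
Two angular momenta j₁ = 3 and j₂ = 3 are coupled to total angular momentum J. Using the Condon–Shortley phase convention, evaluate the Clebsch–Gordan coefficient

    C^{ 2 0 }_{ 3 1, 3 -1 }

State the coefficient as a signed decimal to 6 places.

√[5·4!2!2!/9! · 4!2!2!4!2!2!] = √(256/21)
  +(−1)^0/∏(0,4,2,2,0,0)! = 1/96  (running 1/96)
  +(−1)^1/∏(1,3,1,1,1,1)! = -1/6  (running -5/32)
  +(−1)^2/∏(2,2,0,0,2,2)! = 1/16  (running -3/32)
⟨..|..⟩ = √(256/21)·(-3/32) = -0.327327

−√(3/28) = -0.327327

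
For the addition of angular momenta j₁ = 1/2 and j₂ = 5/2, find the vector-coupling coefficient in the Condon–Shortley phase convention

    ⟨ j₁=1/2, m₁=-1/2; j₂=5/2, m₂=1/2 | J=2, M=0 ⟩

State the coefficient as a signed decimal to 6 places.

−√(1/2) = -0.707107

√[5·1!0!4!/6! · 0!1!3!2!2!2!] = √(8)
  +(−1)^1/∏(1,0,0,2,0,2)! = -1/4  (running -1/4)
⟨..|..⟩ = √(8)·(-1/4) = -0.707107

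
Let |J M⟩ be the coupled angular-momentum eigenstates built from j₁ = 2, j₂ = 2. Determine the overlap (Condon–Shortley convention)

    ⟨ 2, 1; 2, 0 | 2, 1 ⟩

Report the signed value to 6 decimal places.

−√(1/14) ≈ -0.267261

√[5·2!2!2!/7! · 3!1!2!2!3!1!] = √(8/7)
  +(−1)^0/∏(0,2,1,2,1,0)! = 1/4  (running 1/4)
  +(−1)^1/∏(1,1,0,1,2,1)! = -1/2  (running -1/4)
⟨..|..⟩ = √(8/7)·(-1/4) = -0.267261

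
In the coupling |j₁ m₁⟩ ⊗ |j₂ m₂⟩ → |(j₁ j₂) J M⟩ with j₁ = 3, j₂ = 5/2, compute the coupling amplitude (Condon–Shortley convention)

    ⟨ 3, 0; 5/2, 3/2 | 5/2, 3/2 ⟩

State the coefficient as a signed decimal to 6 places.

j₁+j₂−J=3  J+j₁−j₂=3  J−j₁+j₂=2  j₁+j₂+J+1=9
(j₁±m₁, j₂±m₂, J±M) = (3,3,4,1,4,1)
P² = 864/35
sum k=2..3:
  [2] +1/8 = 1/8
  [3] −1/36 = -1/36
S = 7/72
C² = P²·S² = 7/30 ; C = +0.483046

+√(7/30) ≈ +0.483046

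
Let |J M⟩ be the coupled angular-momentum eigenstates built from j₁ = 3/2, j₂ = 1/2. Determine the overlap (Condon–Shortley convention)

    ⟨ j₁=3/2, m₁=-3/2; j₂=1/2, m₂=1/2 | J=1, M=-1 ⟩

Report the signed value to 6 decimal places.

√[3·1!2!0!/4! · 0!3!1!0!0!2!] = √(3)
  +(−1)^1/∏(1,0,2,0,0,0)! = -1/2  (running -1/2)
⟨..|..⟩ = √(3)·(-1/2) = -0.866025

-0.866025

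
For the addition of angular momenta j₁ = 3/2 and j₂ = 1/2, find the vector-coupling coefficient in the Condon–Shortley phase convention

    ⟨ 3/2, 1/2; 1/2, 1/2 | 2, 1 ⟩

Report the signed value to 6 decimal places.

+0.866025

triangle: 0!·3!·1!/5! = 6/120
(j±m)!: 2!·1!·1!·0!·3!·1! = 12
prefactor² = (2J+1)·Δ·N² = 3
  k=0: +1/(0!·0!·1!·1!·2!·0!) = 1/2
Σ = 1/2  ⇒  CG² = 3·1/2² = 3/4
CG = +√(3/4) = +0.866025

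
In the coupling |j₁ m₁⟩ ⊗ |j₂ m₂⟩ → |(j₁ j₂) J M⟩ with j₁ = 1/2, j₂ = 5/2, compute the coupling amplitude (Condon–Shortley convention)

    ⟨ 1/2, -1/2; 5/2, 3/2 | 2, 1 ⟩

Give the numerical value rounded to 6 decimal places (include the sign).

√[5·1!0!4!/6! · 0!1!4!1!3!1!] = √(24)
  +(−1)^1/∏(1,0,0,3,0,1)! = -1/6  (running -1/6)
⟨..|..⟩ = √(24)·(-1/6) = -0.816497

-0.816497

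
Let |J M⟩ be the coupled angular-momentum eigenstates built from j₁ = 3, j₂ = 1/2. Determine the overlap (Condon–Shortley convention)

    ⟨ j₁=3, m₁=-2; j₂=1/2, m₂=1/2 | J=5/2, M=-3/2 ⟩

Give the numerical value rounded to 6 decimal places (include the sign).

triangle: 1!*5!*0!/7! = 120/5040
(j±m)!: 1!*5!*1!*0!*1!*4! = 2880
prefactor² = (2J+1)*Δ*N² = 2880/7
  k=1: −1/(1!*0!*4!*0!*1!*0!) = -1/24
Σ = -1/24  ⇒  CG² = 2880/7*(-1/24)² = 5/7
CG = −√(5/7) = -0.845154

-0.845154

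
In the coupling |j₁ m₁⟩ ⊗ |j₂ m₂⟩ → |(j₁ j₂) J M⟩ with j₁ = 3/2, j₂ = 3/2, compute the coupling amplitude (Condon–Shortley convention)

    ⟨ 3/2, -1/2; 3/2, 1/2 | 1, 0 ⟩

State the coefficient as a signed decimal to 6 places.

−√(1/20) = -0.223607

√[3·2!1!1!/5! · 1!2!2!1!1!1!] = √(1/5)
  +(−1)^1/∏(1,1,1,1,0,0)! = -1  (running -1)
  +(−1)^2/∏(2,0,0,0,1,1)! = 1/2  (running -1/2)
⟨..|..⟩ = √(1/5)·(-1/2) = -0.223607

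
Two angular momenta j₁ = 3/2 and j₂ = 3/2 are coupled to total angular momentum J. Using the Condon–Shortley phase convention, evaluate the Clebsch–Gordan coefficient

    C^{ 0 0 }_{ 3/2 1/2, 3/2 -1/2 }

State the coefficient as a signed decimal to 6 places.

−√(1/4) = -0.500000

√[1·3!0!0!/4! · 2!1!1!2!0!0!] = √(1)
  +(−1)^1/∏(1,2,0,0,0,0)! = -1/2  (running -1/2)
⟨..|..⟩ = √(1)·(-1/2) = -0.500000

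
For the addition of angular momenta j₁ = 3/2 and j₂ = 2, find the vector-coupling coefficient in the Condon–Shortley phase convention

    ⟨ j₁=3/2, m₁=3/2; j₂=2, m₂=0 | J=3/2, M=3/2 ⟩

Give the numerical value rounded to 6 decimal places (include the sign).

j₁+j₂−J=2  J+j₁−j₂=1  J−j₁+j₂=2  j₁+j₂+J+1=6
(j₁±m₁, j₂±m₂, J±M) = (3,0,2,2,3,0)
P² = 16/5
sum k=0..0:
  [0] +1/4 = 1/4
S = 1/4
C² = P²·S² = 1/5 ; C = +0.447214

+0.447214  (= +√(1/5))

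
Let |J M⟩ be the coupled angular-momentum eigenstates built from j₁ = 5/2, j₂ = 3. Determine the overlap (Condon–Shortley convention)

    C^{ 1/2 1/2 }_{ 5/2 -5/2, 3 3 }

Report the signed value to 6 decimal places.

√[2·5!0!1!/7! · 0!5!6!0!1!0!] = √(28800/7)
  +(−1)^5/∏(5,0,0,1,0,0)! = -1/120  (running -1/120)
⟨..|..⟩ = √(28800/7)·(-1/120) = -0.534522

-0.534522  (= −√(2/7))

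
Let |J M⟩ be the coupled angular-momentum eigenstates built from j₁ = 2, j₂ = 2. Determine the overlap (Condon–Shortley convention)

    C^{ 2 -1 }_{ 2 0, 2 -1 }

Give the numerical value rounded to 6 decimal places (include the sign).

-0.267261  (= −√(1/14))

√[5·2!2!2!/7! · 2!2!1!3!1!3!] = √(8/7)
  +(−1)^0/∏(0,2,2,1,0,1)! = 1/4  (running 1/4)
  +(−1)^1/∏(1,1,1,0,1,2)! = -1/2  (running -1/4)
⟨..|..⟩ = √(8/7)·(-1/4) = -0.267261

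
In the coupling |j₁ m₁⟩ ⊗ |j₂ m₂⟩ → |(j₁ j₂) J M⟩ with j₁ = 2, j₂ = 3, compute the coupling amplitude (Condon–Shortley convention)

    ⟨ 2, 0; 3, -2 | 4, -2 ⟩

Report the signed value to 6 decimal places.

j₁+j₂−J=1  J+j₁−j₂=3  J−j₁+j₂=5  j₁+j₂+J+1=10
(j₁±m₁, j₂±m₂, J±M) = (2,2,1,5,2,6)
P² = 8640/7
sum k=0..1:
  [0] +1/48 = 1/48
  [1] −1/240 = -1/240
S = 1/60
C² = P²·S² = 12/35 ; C = +0.585540

+√(12/35) ≈ +0.585540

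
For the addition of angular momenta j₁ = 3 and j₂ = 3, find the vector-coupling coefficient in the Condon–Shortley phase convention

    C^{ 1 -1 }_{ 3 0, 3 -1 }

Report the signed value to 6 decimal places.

+0.462910

√[3·5!1!1!/8! · 3!3!2!4!0!2!] = √(216/7)
  +(−1)^2/∏(2,3,1,0,0,1)! = 1/12  (running 1/12)
⟨..|..⟩ = √(216/7)·(1/12) = +0.462910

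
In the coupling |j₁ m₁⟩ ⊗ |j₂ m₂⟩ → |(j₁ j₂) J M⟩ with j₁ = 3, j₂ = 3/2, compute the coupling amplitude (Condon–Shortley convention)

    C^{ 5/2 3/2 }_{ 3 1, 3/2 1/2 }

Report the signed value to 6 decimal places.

−√(7/20) = -0.591608

j₁+j₂−J=2  J+j₁−j₂=4  J−j₁+j₂=1  j₁+j₂+J+1=8
(j₁±m₁, j₂±m₂, J±M) = (4,2,2,1,4,1)
P² = 576/35
sum k=1..2:
  [1] −1/6 = -1/6
  [2] +1/48 = 1/48
S = -7/48
C² = P²·S² = 7/20 ; C = -0.591608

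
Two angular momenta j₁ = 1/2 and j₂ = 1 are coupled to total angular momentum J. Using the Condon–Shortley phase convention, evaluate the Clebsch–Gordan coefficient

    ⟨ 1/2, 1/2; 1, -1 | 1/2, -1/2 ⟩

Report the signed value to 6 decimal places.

√[2·1!0!1!/3! · 1!0!0!2!0!1!] = √(2/3)
  +(−1)^0/∏(0,1,0,0,0,1)! = 1  (running 1)
⟨..|..⟩ = √(2/3)·(1) = +0.816497

+0.816497  (= +√(2/3))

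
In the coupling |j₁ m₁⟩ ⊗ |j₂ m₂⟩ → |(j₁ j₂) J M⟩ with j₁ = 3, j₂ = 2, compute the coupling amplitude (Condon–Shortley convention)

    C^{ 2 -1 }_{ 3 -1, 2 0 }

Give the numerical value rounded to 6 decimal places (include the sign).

√[5·3!3!1!/8! · 2!4!2!2!1!3!] = √(36/7)
  +(−1)^1/∏(1,2,3,1,0,0)! = -1/12  (running -1/12)
  +(−1)^2/∏(2,1,2,0,1,1)! = 1/4  (running 1/6)
⟨..|..⟩ = √(36/7)·(1/6) = +0.377964

+0.377964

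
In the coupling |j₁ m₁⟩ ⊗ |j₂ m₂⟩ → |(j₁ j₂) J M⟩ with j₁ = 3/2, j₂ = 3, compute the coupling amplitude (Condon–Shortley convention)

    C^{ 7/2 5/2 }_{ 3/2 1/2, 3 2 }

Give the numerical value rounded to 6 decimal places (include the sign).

triangle: 1!*2!*5!/9! = 240/362880
(j±m)!: 2!*1!*5!*1!*6!*1! = 172800
prefactor² = (2J+1)*Δ*N² = 6400/7
  k=0: +1/(0!*1!*1!*5!*1!*0!) = 1/120
  k=1: −1/(1!*0!*0!*4!*2!*1!) = -1/48
Σ = -1/80  ⇒  CG² = 6400/7*(-1/80)² = 1/7
CG = −√(1/7) = -0.377964

-0.377964  (= −√(1/7))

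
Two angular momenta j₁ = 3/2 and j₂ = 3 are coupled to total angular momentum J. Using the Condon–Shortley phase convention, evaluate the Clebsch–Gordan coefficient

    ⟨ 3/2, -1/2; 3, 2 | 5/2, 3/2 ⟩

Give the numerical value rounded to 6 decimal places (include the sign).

triangle: 2!×1!×4!/8! = 48/40320
(j±m)!: 1!×2!×5!×1!×4!×1! = 5760
prefactor² = (2J+1)×Δ×N² = 288/7
  k=1: −1/(1!×1!×1!×4!×0!×0!) = -1/24
  k=2: +1/(2!×0!×0!×3!×1!×1!) = 1/12
Σ = 1/24  ⇒  CG² = 288/7×1/24² = 1/14
CG = +√(1/14) = +0.267261

+√(1/14) ≈ +0.267261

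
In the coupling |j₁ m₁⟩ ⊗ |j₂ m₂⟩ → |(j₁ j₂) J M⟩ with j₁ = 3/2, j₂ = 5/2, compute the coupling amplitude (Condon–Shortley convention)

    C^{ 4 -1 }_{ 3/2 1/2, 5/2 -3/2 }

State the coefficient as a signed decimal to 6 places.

√[9·0!3!5!/9! · 2!1!1!4!3!5!] = √(4320/7)
  +(−1)^0/∏(0,0,1,1,2,4)! = 1/48  (running 1/48)
⟨..|..⟩ = √(4320/7)·(1/48) = +0.517549

+0.517549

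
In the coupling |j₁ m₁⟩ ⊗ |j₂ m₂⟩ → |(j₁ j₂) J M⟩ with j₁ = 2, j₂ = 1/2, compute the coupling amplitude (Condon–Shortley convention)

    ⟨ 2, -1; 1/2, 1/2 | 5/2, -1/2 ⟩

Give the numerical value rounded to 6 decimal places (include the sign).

j₁+j₂−J=0  J+j₁−j₂=4  J−j₁+j₂=1  j₁+j₂+J+1=6
(j₁±m₁, j₂±m₂, J±M) = (1,3,1,0,2,3)
P² = 72/5
sum k=0..0:
  [0] +1/6 = 1/6
S = 1/6
C² = P²·S² = 2/5 ; C = +0.632456

+√(2/5) ≈ +0.632456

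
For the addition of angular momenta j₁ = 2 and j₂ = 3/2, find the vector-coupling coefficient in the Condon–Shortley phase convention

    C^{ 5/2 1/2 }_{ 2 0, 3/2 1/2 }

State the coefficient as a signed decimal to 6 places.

j₁+j₂−J=1  J+j₁−j₂=3  J−j₁+j₂=2  j₁+j₂+J+1=7
(j₁±m₁, j₂±m₂, J±M) = (2,2,2,1,3,2)
P² = 48/35
sum k=0..1:
  [0] +1/4 = 1/4
  [1] −1/2 = -1/2
S = -1/4
C² = P²·S² = 3/35 ; C = -0.292770

-0.292770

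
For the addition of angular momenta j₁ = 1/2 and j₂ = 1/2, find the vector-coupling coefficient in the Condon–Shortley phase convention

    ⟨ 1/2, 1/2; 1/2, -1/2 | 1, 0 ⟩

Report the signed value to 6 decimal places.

+0.707107  (= +√(1/2))

j₁+j₂−J=0  J+j₁−j₂=1  J−j₁+j₂=1  j₁+j₂+J+1=3
(j₁±m₁, j₂±m₂, J±M) = (1,0,0,1,1,1)
P² = 1/2
sum k=0..0:
  [0] +1/1 = 1
S = 1
C² = P²·S² = 1/2 ; C = +0.707107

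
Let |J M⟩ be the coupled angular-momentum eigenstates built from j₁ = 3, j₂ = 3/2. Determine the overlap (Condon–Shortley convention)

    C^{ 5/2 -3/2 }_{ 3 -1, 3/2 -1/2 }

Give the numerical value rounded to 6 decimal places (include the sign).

triangle: 2!·4!·1!/8! = 48/40320
(j±m)!: 2!·4!·1!·2!·1!·4! = 2304
prefactor² = (2J+1)·Δ·N² = 576/35
  k=0: +1/(0!·2!·4!·1!·0!·0!) = 1/48
  k=1: −1/(1!·1!·3!·0!·1!·1!) = -1/6
Σ = -7/48  ⇒  CG² = 576/35·(-7/48)² = 7/20
CG = −√(7/20) = -0.591608

-0.591608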